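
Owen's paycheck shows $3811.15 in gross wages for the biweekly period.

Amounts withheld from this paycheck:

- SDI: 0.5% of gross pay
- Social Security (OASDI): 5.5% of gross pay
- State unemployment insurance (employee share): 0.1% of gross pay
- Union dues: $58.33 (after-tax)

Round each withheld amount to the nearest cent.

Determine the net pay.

SDI: $3811.15 × 0.005 = $19.06
Social Security (OASDI): $3811.15 × 0.055 = $209.61
State unemployment insurance (employee share): $3811.15 × 0.001 = $3.81
Union dues: $58.33
Total deductions = $19.06 + $209.61 + $3.81 + $58.33 = $290.81
Net pay = $3811.15 − $290.81 = $3520.34

$3520.34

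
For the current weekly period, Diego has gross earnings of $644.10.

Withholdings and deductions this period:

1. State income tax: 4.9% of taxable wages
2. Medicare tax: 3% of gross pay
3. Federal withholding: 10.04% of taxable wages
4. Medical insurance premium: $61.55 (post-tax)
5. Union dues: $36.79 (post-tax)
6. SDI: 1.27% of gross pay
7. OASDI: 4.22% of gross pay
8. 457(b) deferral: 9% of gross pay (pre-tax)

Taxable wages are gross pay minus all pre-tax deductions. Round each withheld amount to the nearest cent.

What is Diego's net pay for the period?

$345.54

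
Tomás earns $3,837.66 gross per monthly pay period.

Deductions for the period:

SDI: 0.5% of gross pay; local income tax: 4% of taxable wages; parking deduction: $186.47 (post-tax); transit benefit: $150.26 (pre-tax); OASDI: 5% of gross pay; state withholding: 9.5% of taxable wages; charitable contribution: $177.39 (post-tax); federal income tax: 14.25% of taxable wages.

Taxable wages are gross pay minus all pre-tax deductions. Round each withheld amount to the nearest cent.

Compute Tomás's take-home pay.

$2,089.22

Transit benefit: $150.26
Taxable wages = $3,837.66 − $150.26 = $3,687.40
Local income tax: $3,687.40 × 0.04 = $147.50
Federal income tax: $3,687.40 × 0.1425 = $525.45
State withholding: $3,687.40 × 0.095 = $350.30
SDI: $3,837.66 × 0.005 = $19.19
OASDI: $3,837.66 × 0.05 = $191.88
Charitable contribution: $177.39
Parking deduction: $186.47
Total deductions = $150.26 + $147.50 + $525.45 + $350.30 + $19.19 + $191.88 + $177.39 + $186.47 = $1,748.44
Net pay = $3,837.66 − $1,748.44 = $2,089.22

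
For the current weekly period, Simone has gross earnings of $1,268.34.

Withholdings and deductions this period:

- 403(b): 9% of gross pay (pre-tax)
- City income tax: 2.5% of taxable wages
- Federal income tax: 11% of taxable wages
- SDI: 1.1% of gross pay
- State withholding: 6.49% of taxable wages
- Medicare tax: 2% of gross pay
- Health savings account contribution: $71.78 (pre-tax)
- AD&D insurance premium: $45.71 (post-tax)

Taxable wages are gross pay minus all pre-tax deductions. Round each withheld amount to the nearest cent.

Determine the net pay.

403(b): $1,268.34 × 0.09 = $114.15
Health savings account contribution: $71.78
Pre-tax total = $114.15 + $71.78 = $185.93
Taxable wages = $1,268.34 − $185.93 = $1,082.41
State withholding: $1,082.41 × 0.0649 = $70.25
City income tax: $1,082.41 × 0.025 = $27.06
Federal income tax: $1,082.41 × 0.11 = $119.07
SDI: $1,268.34 × 0.011 = $13.95
Medicare tax: $1,268.34 × 0.02 = $25.37
AD&D insurance premium: $45.71
Total deductions = $114.15 + $71.78 + $70.25 + $27.06 + $119.07 + $13.95 + $25.37 + $45.71 = $487.34
Net pay = $1,268.34 − $487.34 = $781.00

$781.00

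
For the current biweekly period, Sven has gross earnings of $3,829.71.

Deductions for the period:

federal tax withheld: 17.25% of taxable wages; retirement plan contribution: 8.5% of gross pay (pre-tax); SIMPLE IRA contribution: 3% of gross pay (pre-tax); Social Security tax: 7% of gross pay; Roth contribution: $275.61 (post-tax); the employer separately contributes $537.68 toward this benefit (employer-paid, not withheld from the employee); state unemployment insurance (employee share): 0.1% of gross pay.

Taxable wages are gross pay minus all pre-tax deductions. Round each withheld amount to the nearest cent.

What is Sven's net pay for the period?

Retirement plan contribution: $3,829.71 × 0.085 = $325.53
SIMPLE IRA contribution: $3,829.71 × 0.03 = $114.89
Pre-tax total = $325.53 + $114.89 = $440.42
Taxable wages = $3,829.71 − $440.42 = $3,389.29
Federal tax withheld: $3,389.29 × 0.1725 = $584.65
State unemployment insurance (employee share): $3,829.71 × 0.001 = $3.83
Social Security tax: $3,829.71 × 0.07 = $268.08
Roth contribution: $275.61
(Employer's $537.68 toward Roth contribution is not withheld from the employee.)
Total deductions = $325.53 + $114.89 + $584.65 + $3.83 + $268.08 + $275.61 = $1,572.59
Net pay = $3,829.71 − $1,572.59 = $2,257.12

$2,257.12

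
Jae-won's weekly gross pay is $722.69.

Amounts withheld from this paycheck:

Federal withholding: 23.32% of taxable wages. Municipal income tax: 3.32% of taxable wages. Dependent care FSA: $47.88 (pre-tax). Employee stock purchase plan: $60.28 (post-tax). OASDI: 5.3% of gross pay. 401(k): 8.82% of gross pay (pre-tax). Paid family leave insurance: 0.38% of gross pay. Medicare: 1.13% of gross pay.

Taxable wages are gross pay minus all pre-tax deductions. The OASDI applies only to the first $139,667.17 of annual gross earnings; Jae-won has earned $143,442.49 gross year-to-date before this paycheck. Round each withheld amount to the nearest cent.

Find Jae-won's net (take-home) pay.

Dependent care FSA: $47.88
401(k): $722.69 × 0.0882 = $63.74
Pre-tax total = $47.88 + $63.74 = $111.62
Taxable wages = $722.69 − $111.62 = $611.07
Federal withholding: $611.07 × 0.2332 = $142.50
Municipal income tax: $611.07 × 0.0332 = $20.29
Paid family leave insurance: $722.69 × 0.0038 = $2.75
Medicare: $722.69 × 0.0113 = $8.17
OASDI: annual cap $139,667.17 already reached (YTD $143,442.49), so $0.00
Employee stock purchase plan: $60.28
Total deductions = $47.88 + $63.74 + $142.50 + $20.29 + $2.75 + $8.17 + $0.00 + $60.28 = $345.61
Net pay = $722.69 − $345.61 = $377.08

$377.08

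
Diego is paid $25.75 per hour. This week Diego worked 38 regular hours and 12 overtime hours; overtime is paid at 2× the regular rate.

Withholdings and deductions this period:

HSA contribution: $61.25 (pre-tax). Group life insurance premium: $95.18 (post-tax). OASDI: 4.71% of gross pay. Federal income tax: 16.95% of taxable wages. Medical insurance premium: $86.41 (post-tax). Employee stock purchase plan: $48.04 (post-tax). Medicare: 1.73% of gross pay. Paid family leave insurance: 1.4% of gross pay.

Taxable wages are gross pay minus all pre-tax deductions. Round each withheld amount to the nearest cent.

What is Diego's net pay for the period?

Regular pay: 38 × $25.75 = $978.50
Overtime pay: 12 × $25.75 × 2 = $618.00
Gross pay = $978.50 + $618.00 = $1,596.50
HSA contribution: $61.25
Taxable wages = $1,596.50 − $61.25 = $1,535.25
Federal income tax: $1,535.25 × 0.1695 = $260.22
Medicare: $1,596.50 × 0.0173 = $27.62
OASDI: $1,596.50 × 0.0471 = $75.20
Paid family leave insurance: $1,596.50 × 0.014 = $22.35
Medical insurance premium: $86.41
Employee stock purchase plan: $48.04
Group life insurance premium: $95.18
Total deductions = $61.25 + $260.22 + $27.62 + $75.20 + $22.35 + $86.41 + $48.04 + $95.18 = $676.27
Net pay = $1,596.50 − $676.27 = $920.23

$920.23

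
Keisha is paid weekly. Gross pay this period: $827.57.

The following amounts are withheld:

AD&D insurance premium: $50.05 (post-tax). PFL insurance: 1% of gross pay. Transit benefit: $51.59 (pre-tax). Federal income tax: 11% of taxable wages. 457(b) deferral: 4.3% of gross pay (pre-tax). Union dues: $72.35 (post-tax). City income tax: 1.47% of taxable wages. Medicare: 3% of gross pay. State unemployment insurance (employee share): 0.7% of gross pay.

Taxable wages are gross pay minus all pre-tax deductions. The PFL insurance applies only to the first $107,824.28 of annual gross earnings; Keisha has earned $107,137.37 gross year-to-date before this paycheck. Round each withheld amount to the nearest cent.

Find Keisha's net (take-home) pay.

457(b) deferral: $827.57 × 0.043 = $35.59
Transit benefit: $51.59
Pre-tax total = $35.59 + $51.59 = $87.18
Taxable wages = $827.57 − $87.18 = $740.39
Federal income tax: $740.39 × 0.11 = $81.44
City income tax: $740.39 × 0.0147 = $10.88
State unemployment insurance (employee share): $827.57 × 0.007 = $5.79
PFL insurance: only $107,824.28 − $107,137.37 = $686.91 of this check is subject → $686.91 × 0.01 = $6.87
Medicare: $827.57 × 0.03 = $24.83
AD&D insurance premium: $50.05
Union dues: $72.35
Total deductions = $35.59 + $51.59 + $81.44 + $10.88 + $5.79 + $6.87 + $24.83 + $50.05 + $72.35 = $339.39
Net pay = $827.57 − $339.39 = $488.18

$488.18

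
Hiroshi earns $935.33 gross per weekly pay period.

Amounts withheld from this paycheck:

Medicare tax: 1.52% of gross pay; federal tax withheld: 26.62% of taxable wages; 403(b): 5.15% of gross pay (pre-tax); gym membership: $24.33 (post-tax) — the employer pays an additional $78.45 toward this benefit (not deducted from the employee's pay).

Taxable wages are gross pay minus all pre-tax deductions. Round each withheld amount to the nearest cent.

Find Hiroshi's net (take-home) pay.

$612.45

403(b): $935.33 × 0.0515 = $48.17
Taxable wages = $935.33 − $48.17 = $887.16
Federal tax withheld: $887.16 × 0.2662 = $236.16
Medicare tax: $935.33 × 0.0152 = $14.22
Gym membership: $24.33
(Employer's $78.45 toward gym membership is not withheld from the employee.)
Total deductions = $48.17 + $236.16 + $14.22 + $24.33 = $322.88
Net pay = $935.33 − $322.88 = $612.45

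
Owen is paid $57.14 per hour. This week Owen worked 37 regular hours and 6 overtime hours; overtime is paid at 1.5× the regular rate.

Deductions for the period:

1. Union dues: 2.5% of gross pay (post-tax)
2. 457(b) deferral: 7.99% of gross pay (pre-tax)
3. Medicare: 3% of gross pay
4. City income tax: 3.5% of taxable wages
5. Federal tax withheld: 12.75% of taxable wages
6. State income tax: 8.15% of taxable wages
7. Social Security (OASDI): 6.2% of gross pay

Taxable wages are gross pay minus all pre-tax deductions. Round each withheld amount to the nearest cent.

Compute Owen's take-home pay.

Regular pay: 37 × $57.14 = $2,114.18
Overtime pay: 6 × $57.14 × 1.5 = $514.26
Gross pay = $2,114.18 + $514.26 = $2,628.44
457(b) deferral: $2,628.44 × 0.0799 = $210.01
Taxable wages = $2,628.44 − $210.01 = $2,418.43
City income tax: $2,418.43 × 0.035 = $84.65
Federal tax withheld: $2,418.43 × 0.1275 = $308.35
State income tax: $2,418.43 × 0.0815 = $197.10
Medicare: $2,628.44 × 0.03 = $78.85
Social Security (OASDI): $2,628.44 × 0.062 = $162.96
Union dues: $2,628.44 × 0.025 = $65.71
Total deductions = $210.01 + $84.65 + $308.35 + $197.10 + $78.85 + $162.96 + $65.71 = $1,107.63
Net pay = $2,628.44 − $1,107.63 = $1,520.81

$1,520.81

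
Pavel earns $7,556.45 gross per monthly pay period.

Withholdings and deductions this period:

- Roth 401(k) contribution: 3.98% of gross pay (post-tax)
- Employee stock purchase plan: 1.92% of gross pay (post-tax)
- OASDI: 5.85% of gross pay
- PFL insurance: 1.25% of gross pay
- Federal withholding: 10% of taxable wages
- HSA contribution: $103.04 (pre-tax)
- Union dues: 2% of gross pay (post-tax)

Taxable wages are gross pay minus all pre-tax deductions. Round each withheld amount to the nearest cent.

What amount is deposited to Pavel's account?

$5,574.60

HSA contribution: $103.04
Taxable wages = $7,556.45 − $103.04 = $7,453.41
Federal withholding: $7,453.41 × 0.1 = $745.34
PFL insurance: $7,556.45 × 0.0125 = $94.46
OASDI: $7,556.45 × 0.0585 = $442.05
Union dues: $7,556.45 × 0.02 = $151.13
Employee stock purchase plan: $7,556.45 × 0.0192 = $145.08
Roth 401(k) contribution: $7,556.45 × 0.0398 = $300.75
Total deductions = $103.04 + $745.34 + $94.46 + $442.05 + $151.13 + $145.08 + $300.75 = $1,981.85
Net pay = $7,556.45 − $1,981.85 = $5,574.60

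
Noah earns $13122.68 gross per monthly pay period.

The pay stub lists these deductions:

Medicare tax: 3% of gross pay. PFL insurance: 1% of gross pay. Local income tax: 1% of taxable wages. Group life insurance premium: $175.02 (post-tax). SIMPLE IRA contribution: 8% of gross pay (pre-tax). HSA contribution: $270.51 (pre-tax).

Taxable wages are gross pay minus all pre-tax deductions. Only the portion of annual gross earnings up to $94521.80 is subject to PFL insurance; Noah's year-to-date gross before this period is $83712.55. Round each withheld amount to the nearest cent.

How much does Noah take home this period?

$11007.55

HSA contribution: $270.51
SIMPLE IRA contribution: $13122.68 × 0.08 = $1049.81
Pre-tax total = $270.51 + $1049.81 = $1320.32
Taxable wages = $13122.68 − $1320.32 = $11802.36
Local income tax: $11802.36 × 0.01 = $118.02
PFL insurance: only $94521.80 − $83712.55 = $10809.25 of this check is subject → $10809.25 × 0.01 = $108.09
Medicare tax: $13122.68 × 0.03 = $393.68
Group life insurance premium: $175.02
Total deductions = $270.51 + $1049.81 + $118.02 + $108.09 + $393.68 + $175.02 = $2115.13
Net pay = $13122.68 − $2115.13 = $11007.55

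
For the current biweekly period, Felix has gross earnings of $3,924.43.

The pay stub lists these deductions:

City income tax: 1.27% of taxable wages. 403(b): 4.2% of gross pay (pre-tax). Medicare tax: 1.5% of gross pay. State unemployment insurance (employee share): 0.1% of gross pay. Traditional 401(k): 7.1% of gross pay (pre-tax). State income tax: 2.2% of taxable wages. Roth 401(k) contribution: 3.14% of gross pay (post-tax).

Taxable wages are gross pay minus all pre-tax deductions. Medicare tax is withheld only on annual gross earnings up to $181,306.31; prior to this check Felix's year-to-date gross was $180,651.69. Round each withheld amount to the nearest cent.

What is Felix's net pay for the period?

Traditional 401(k): $3,924.43 × 0.071 = $278.63
403(b): $3,924.43 × 0.042 = $164.83
Pre-tax total = $278.63 + $164.83 = $443.46
Taxable wages = $3,924.43 − $443.46 = $3,480.97
State income tax: $3,480.97 × 0.022 = $76.58
City income tax: $3,480.97 × 0.0127 = $44.21
State unemployment insurance (employee share): $3,924.43 × 0.001 = $3.92
Medicare tax: only $181,306.31 − $180,651.69 = $654.62 of this check is subject → $654.62 × 0.015 = $9.82
Roth 401(k) contribution: $3,924.43 × 0.0314 = $123.23
Total deductions = $278.63 + $164.83 + $76.58 + $44.21 + $3.92 + $9.82 + $123.23 = $701.22
Net pay = $3,924.43 − $701.22 = $3,223.21

$3,223.21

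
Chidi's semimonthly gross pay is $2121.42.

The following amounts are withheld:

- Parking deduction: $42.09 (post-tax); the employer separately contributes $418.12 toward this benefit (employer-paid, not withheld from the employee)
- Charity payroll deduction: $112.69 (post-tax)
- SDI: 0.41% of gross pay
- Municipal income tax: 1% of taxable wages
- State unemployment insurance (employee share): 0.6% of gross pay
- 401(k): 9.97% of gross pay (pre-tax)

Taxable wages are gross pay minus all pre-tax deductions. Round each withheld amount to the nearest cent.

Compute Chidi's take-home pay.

$1714.60

401(k): $2121.42 × 0.0997 = $211.51
Taxable wages = $2121.42 − $211.51 = $1909.91
Municipal income tax: $1909.91 × 0.01 = $19.10
State unemployment insurance (employee share): $2121.42 × 0.006 = $12.73
SDI: $2121.42 × 0.0041 = $8.70
Charity payroll deduction: $112.69
Parking deduction: $42.09
(Employer's $418.12 toward parking deduction is not withheld from the employee.)
Total deductions = $211.51 + $19.10 + $12.73 + $8.70 + $112.69 + $42.09 = $406.82
Net pay = $2121.42 − $406.82 = $1714.60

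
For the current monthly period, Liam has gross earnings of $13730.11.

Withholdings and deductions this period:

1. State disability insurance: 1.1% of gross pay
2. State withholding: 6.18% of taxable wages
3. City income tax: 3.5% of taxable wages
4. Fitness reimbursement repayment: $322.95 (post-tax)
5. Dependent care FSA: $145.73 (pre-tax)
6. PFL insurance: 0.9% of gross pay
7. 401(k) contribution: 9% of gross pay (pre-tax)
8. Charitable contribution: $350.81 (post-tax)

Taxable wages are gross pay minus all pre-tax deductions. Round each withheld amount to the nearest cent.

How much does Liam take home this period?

$10204.96

401(k) contribution: $13730.11 × 0.09 = $1235.71
Dependent care FSA: $145.73
Pre-tax total = $1235.71 + $145.73 = $1381.44
Taxable wages = $13730.11 − $1381.44 = $12348.67
State withholding: $12348.67 × 0.0618 = $763.15
City income tax: $12348.67 × 0.035 = $432.20
PFL insurance: $13730.11 × 0.009 = $123.57
State disability insurance: $13730.11 × 0.011 = $151.03
Fitness reimbursement repayment: $322.95
Charitable contribution: $350.81
Total deductions = $1235.71 + $145.73 + $763.15 + $432.20 + $123.57 + $151.03 + $322.95 + $350.81 = $3525.15
Net pay = $13730.11 − $3525.15 = $10204.96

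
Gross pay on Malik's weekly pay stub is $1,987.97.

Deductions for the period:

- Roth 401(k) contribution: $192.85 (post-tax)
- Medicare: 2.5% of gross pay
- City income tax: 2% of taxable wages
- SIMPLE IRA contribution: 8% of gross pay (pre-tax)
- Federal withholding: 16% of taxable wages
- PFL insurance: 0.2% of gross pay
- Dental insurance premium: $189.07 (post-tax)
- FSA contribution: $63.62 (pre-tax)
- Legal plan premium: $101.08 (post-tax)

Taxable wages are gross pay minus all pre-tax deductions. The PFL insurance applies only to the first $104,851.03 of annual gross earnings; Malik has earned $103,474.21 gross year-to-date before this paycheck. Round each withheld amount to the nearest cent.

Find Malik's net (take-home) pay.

$912.10

SIMPLE IRA contribution: $1,987.97 × 0.08 = $159.04
FSA contribution: $63.62
Pre-tax total = $159.04 + $63.62 = $222.66
Taxable wages = $1,987.97 − $222.66 = $1,765.31
City income tax: $1,765.31 × 0.02 = $35.31
Federal withholding: $1,765.31 × 0.16 = $282.45
Medicare: $1,987.97 × 0.025 = $49.70
PFL insurance: only $104,851.03 − $103,474.21 = $1,376.82 of this check is subject → $1,376.82 × 0.002 = $2.75
Dental insurance premium: $189.07
Legal plan premium: $101.08
Roth 401(k) contribution: $192.85
Total deductions = $159.04 + $63.62 + $35.31 + $282.45 + $49.70 + $2.75 + $189.07 + $101.08 + $192.85 = $1,075.87
Net pay = $1,987.97 − $1,075.87 = $912.10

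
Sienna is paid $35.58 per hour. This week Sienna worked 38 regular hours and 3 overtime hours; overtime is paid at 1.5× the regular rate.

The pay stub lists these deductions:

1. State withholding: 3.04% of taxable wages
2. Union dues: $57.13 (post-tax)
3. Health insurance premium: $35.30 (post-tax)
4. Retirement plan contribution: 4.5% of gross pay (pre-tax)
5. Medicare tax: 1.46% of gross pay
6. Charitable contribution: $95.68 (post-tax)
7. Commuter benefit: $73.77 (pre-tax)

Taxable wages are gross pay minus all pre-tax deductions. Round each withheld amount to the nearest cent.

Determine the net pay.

$1,118.48

Regular pay: 38 × $35.58 = $1,352.04
Overtime pay: 3 × $35.58 × 1.5 = $160.11
Gross pay = $1,352.04 + $160.11 = $1,512.15
Retirement plan contribution: $1,512.15 × 0.045 = $68.05
Commuter benefit: $73.77
Pre-tax total = $68.05 + $73.77 = $141.82
Taxable wages = $1,512.15 − $141.82 = $1,370.33
State withholding: $1,370.33 × 0.0304 = $41.66
Medicare tax: $1,512.15 × 0.0146 = $22.08
Union dues: $57.13
Health insurance premium: $35.30
Charitable contribution: $95.68
Total deductions = $68.05 + $73.77 + $41.66 + $22.08 + $57.13 + $35.30 + $95.68 = $393.67
Net pay = $1,512.15 − $393.67 = $1,118.48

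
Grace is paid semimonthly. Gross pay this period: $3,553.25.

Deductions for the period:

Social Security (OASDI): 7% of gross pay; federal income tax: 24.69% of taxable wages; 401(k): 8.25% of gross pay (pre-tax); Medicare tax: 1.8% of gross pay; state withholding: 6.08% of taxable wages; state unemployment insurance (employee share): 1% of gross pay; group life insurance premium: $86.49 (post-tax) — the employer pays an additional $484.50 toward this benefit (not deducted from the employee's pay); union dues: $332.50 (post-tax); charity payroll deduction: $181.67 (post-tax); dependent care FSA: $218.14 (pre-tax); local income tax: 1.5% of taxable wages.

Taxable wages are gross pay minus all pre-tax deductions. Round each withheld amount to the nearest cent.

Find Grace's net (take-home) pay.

401(k): $3,553.25 × 0.0825 = $293.14
Dependent care FSA: $218.14
Pre-tax total = $293.14 + $218.14 = $511.28
Taxable wages = $3,553.25 − $511.28 = $3,041.97
Federal income tax: $3,041.97 × 0.2469 = $751.06
Local income tax: $3,041.97 × 0.015 = $45.63
State withholding: $3,041.97 × 0.0608 = $184.95
Medicare tax: $3,553.25 × 0.018 = $63.96
Social Security (OASDI): $3,553.25 × 0.07 = $248.73
State unemployment insurance (employee share): $3,553.25 × 0.01 = $35.53
Union dues: $332.50
Charity payroll deduction: $181.67
Group life insurance premium: $86.49
(Employer's $484.50 toward group life insurance premium is not withheld from the employee.)
Total deductions = $293.14 + $218.14 + $751.06 + $45.63 + $184.95 + $63.96 + $248.73 + $35.53 + $332.50 + $181.67 + $86.49 = $2,441.80
Net pay = $3,553.25 − $2,441.80 = $1,111.45

$1,111.45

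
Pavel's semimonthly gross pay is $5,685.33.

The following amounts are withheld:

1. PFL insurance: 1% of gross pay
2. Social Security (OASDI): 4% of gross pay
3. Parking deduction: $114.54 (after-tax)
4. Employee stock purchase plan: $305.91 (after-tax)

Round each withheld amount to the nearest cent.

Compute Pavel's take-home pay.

PFL insurance: $5,685.33 × 0.01 = $56.85
Social Security (OASDI): $5,685.33 × 0.04 = $227.41
Parking deduction: $114.54
Employee stock purchase plan: $305.91
Total deductions = $56.85 + $227.41 + $114.54 + $305.91 = $704.71
Net pay = $5,685.33 − $704.71 = $4,980.62

$4,980.62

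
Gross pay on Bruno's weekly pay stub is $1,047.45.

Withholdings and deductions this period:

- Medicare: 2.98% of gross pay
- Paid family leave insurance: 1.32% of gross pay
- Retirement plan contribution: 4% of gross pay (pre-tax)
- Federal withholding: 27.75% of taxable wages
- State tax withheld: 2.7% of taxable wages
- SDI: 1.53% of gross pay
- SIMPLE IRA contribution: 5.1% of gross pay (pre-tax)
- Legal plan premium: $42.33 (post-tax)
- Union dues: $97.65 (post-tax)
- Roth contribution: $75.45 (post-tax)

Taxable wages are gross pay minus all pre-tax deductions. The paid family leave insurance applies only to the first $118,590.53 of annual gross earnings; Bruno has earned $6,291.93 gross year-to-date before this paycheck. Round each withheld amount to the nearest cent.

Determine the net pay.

$385.70

SIMPLE IRA contribution: $1,047.45 × 0.051 = $53.42
Retirement plan contribution: $1,047.45 × 0.04 = $41.90
Pre-tax total = $53.42 + $41.90 = $95.32
Taxable wages = $1,047.45 − $95.32 = $952.13
Federal withholding: $952.13 × 0.2775 = $264.22
State tax withheld: $952.13 × 0.027 = $25.71
SDI: $1,047.45 × 0.0153 = $16.03
Medicare: $1,047.45 × 0.0298 = $31.21
Paid family leave insurance: cap not yet reached, full $1,047.45 is subject → $1,047.45 × 0.0132 = $13.83
Union dues: $97.65
Roth contribution: $75.45
Legal plan premium: $42.33
Total deductions = $53.42 + $41.90 + $264.22 + $25.71 + $16.03 + $31.21 + $13.83 + $97.65 + $75.45 + $42.33 = $661.75
Net pay = $1,047.45 − $661.75 = $385.70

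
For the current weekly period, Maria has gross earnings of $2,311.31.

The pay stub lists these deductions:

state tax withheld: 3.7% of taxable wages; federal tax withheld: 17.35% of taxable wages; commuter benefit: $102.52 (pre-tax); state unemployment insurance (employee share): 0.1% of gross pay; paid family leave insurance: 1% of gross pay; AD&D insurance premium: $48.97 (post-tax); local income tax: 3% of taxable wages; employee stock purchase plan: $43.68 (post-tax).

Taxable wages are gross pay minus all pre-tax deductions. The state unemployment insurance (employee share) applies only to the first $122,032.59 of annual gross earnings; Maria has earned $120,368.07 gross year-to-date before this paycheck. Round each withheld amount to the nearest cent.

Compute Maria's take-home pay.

$1,560.15

Commuter benefit: $102.52
Taxable wages = $2,311.31 − $102.52 = $2,208.79
State tax withheld: $2,208.79 × 0.037 = $81.73
Federal tax withheld: $2,208.79 × 0.1735 = $383.23
Local income tax: $2,208.79 × 0.03 = $66.26
Paid family leave insurance: $2,311.31 × 0.01 = $23.11
State unemployment insurance (employee share): only $122,032.59 − $120,368.07 = $1,664.52 of this check is subject → $1,664.52 × 0.001 = $1.66
Employee stock purchase plan: $43.68
AD&D insurance premium: $48.97
Total deductions = $102.52 + $81.73 + $383.23 + $66.26 + $23.11 + $1.66 + $43.68 + $48.97 = $751.16
Net pay = $2,311.31 − $751.16 = $1,560.15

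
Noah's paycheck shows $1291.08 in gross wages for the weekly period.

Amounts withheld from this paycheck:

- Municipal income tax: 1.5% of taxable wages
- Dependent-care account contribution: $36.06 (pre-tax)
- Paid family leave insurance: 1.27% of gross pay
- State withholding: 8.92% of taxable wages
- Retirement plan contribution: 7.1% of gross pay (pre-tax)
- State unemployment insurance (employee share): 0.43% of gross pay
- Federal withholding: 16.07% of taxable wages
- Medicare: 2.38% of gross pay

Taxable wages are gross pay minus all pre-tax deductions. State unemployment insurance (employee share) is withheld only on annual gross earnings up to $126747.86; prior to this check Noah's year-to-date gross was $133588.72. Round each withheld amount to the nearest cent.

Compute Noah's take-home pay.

Dependent-care account contribution: $36.06
Retirement plan contribution: $1291.08 × 0.071 = $91.67
Pre-tax total = $36.06 + $91.67 = $127.73
Taxable wages = $1291.08 − $127.73 = $1163.35
Federal withholding: $1163.35 × 0.1607 = $186.95
Municipal income tax: $1163.35 × 0.015 = $17.45
State withholding: $1163.35 × 0.0892 = $103.77
Medicare: $1291.08 × 0.0238 = $30.73
Paid family leave insurance: $1291.08 × 0.0127 = $16.40
State unemployment insurance (employee share): annual cap $126747.86 already reached (YTD $133588.72), so $0.00
Total deductions = $36.06 + $91.67 + $186.95 + $17.45 + $103.77 + $30.73 + $16.40 + $0.00 = $483.03
Net pay = $1291.08 − $483.03 = $808.05

$808.05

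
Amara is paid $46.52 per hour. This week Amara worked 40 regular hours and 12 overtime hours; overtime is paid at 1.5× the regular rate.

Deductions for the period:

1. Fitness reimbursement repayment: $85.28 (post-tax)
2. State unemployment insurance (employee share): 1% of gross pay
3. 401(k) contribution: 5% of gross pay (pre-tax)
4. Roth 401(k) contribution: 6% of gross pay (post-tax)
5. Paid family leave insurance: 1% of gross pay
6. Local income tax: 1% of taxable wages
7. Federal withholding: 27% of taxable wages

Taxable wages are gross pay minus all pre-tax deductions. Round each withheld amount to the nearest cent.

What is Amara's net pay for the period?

$1,544.41

Regular pay: 40 × $46.52 = $1,860.80
Overtime pay: 12 × $46.52 × 1.5 = $837.36
Gross pay = $1,860.80 + $837.36 = $2,698.16
401(k) contribution: $2,698.16 × 0.05 = $134.91
Taxable wages = $2,698.16 − $134.91 = $2,563.25
Federal withholding: $2,563.25 × 0.27 = $692.08
Local income tax: $2,563.25 × 0.01 = $25.63
Paid family leave insurance: $2,698.16 × 0.01 = $26.98
State unemployment insurance (employee share): $2,698.16 × 0.01 = $26.98
Fitness reimbursement repayment: $85.28
Roth 401(k) contribution: $2,698.16 × 0.06 = $161.89
Total deductions = $134.91 + $692.08 + $25.63 + $26.98 + $26.98 + $85.28 + $161.89 = $1,153.75
Net pay = $2,698.16 − $1,153.75 = $1,544.41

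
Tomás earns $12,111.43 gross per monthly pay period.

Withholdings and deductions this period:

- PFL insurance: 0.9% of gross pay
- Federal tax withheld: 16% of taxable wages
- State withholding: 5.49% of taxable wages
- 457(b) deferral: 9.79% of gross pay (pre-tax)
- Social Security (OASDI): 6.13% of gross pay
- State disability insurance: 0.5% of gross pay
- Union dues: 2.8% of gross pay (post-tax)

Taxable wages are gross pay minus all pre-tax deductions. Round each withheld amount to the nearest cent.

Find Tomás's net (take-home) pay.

457(b) deferral: $12,111.43 × 0.0979 = $1,185.71
Taxable wages = $12,111.43 − $1,185.71 = $10,925.72
State withholding: $10,925.72 × 0.0549 = $599.82
Federal tax withheld: $10,925.72 × 0.16 = $1,748.12
State disability insurance: $12,111.43 × 0.005 = $60.56
PFL insurance: $12,111.43 × 0.009 = $109.00
Social Security (OASDI): $12,111.43 × 0.0613 = $742.43
Union dues: $12,111.43 × 0.028 = $339.12
Total deductions = $1,185.71 + $599.82 + $1,748.12 + $60.56 + $109.00 + $742.43 + $339.12 = $4,784.76
Net pay = $12,111.43 − $4,784.76 = $7,326.67

$7,326.67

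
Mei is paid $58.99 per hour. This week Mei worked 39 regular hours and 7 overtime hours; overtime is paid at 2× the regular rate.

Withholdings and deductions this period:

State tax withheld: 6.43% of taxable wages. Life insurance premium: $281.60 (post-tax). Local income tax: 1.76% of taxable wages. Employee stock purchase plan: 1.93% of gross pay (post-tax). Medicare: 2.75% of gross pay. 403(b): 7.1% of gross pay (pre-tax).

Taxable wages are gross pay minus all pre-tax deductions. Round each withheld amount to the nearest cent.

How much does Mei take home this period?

Regular pay: 39 × $58.99 = $2,300.61
Overtime pay: 7 × $58.99 × 2 = $825.86
Gross pay = $2,300.61 + $825.86 = $3,126.47
403(b): $3,126.47 × 0.071 = $221.98
Taxable wages = $3,126.47 − $221.98 = $2,904.49
State tax withheld: $2,904.49 × 0.0643 = $186.76
Local income tax: $2,904.49 × 0.0176 = $51.12
Medicare: $3,126.47 × 0.0275 = $85.98
Employee stock purchase plan: $3,126.47 × 0.0193 = $60.34
Life insurance premium: $281.60
Total deductions = $221.98 + $186.76 + $51.12 + $85.98 + $60.34 + $281.60 = $887.78
Net pay = $3,126.47 − $887.78 = $2,238.69

$2,238.69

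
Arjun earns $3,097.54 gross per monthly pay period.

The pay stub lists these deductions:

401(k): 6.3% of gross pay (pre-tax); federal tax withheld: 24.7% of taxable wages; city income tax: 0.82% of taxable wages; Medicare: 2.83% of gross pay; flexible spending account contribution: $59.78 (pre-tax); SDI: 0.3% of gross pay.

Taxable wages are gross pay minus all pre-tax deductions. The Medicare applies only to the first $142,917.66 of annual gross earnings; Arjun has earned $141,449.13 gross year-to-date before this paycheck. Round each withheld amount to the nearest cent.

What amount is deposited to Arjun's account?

Flexible spending account contribution: $59.78
401(k): $3,097.54 × 0.063 = $195.15
Pre-tax total = $59.78 + $195.15 = $254.93
Taxable wages = $3,097.54 − $254.93 = $2,842.61
City income tax: $2,842.61 × 0.0082 = $23.31
Federal tax withheld: $2,842.61 × 0.247 = $702.12
Medicare: only $142,917.66 − $141,449.13 = $1,468.53 of this check is subject → $1,468.53 × 0.0283 = $41.56
SDI: $3,097.54 × 0.003 = $9.29
Total deductions = $59.78 + $195.15 + $23.31 + $702.12 + $41.56 + $9.29 = $1,031.21
Net pay = $3,097.54 − $1,031.21 = $2,066.33

$2,066.33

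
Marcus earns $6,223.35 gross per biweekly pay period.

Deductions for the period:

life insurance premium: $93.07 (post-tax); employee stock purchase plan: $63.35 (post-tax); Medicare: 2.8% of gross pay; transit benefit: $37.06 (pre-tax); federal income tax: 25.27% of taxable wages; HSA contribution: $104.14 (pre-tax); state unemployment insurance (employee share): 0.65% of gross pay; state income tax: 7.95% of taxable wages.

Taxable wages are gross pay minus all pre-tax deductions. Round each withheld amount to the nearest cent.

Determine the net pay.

HSA contribution: $104.14
Transit benefit: $37.06
Pre-tax total = $104.14 + $37.06 = $141.20
Taxable wages = $6,223.35 − $141.20 = $6,082.15
State income tax: $6,082.15 × 0.0795 = $483.53
Federal income tax: $6,082.15 × 0.2527 = $1,536.96
Medicare: $6,223.35 × 0.028 = $174.25
State unemployment insurance (employee share): $6,223.35 × 0.0065 = $40.45
Employee stock purchase plan: $63.35
Life insurance premium: $93.07
Total deductions = $104.14 + $37.06 + $483.53 + $1,536.96 + $174.25 + $40.45 + $63.35 + $93.07 = $2,532.81
Net pay = $6,223.35 − $2,532.81 = $3,690.54

$3,690.54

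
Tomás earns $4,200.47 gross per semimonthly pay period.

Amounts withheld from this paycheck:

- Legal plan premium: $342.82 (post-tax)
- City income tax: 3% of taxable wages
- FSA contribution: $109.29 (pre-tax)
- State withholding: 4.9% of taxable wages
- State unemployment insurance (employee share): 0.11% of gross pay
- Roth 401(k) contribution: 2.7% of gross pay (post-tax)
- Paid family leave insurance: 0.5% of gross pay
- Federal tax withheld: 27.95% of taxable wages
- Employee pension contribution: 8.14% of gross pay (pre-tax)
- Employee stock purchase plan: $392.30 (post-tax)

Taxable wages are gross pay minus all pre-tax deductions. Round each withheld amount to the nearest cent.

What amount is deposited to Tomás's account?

$1,531.00

FSA contribution: $109.29
Employee pension contribution: $4,200.47 × 0.0814 = $341.92
Pre-tax total = $109.29 + $341.92 = $451.21
Taxable wages = $4,200.47 − $451.21 = $3,749.26
City income tax: $3,749.26 × 0.03 = $112.48
Federal tax withheld: $3,749.26 × 0.2795 = $1,047.92
State withholding: $3,749.26 × 0.049 = $183.71
State unemployment insurance (employee share): $4,200.47 × 0.0011 = $4.62
Paid family leave insurance: $4,200.47 × 0.005 = $21.00
Roth 401(k) contribution: $4,200.47 × 0.027 = $113.41
Legal plan premium: $342.82
Employee stock purchase plan: $392.30
Total deductions = $109.29 + $341.92 + $112.48 + $1,047.92 + $183.71 + $4.62 + $21.00 + $113.41 + $342.82 + $392.30 = $2,669.47
Net pay = $4,200.47 − $2,669.47 = $1,531.00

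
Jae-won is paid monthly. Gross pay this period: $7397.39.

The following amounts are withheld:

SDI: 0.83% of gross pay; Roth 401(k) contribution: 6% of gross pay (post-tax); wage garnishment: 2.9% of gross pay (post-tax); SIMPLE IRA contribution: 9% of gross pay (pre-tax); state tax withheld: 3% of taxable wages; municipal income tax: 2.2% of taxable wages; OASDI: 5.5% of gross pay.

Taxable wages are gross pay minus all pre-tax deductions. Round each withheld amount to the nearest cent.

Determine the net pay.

SIMPLE IRA contribution: $7397.39 × 0.09 = $665.77
Taxable wages = $7397.39 − $665.77 = $6731.62
Municipal income tax: $6731.62 × 0.022 = $148.10
State tax withheld: $6731.62 × 0.03 = $201.95
SDI: $7397.39 × 0.0083 = $61.40
OASDI: $7397.39 × 0.055 = $406.86
Wage garnishment: $7397.39 × 0.029 = $214.52
Roth 401(k) contribution: $7397.39 × 0.06 = $443.84
Total deductions = $665.77 + $148.10 + $201.95 + $61.40 + $406.86 + $214.52 + $443.84 = $2142.44
Net pay = $7397.39 − $2142.44 = $5254.95

$5254.95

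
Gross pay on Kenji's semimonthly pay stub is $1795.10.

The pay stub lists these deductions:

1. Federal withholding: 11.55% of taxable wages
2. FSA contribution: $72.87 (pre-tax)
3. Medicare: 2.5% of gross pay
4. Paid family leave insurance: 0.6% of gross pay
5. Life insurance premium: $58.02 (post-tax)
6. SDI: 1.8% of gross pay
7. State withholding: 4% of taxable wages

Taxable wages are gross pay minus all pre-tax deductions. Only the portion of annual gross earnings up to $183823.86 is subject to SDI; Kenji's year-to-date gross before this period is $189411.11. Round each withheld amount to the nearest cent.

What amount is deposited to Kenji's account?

$1340.75

FSA contribution: $72.87
Taxable wages = $1795.10 − $72.87 = $1722.23
Federal withholding: $1722.23 × 0.1155 = $198.92
State withholding: $1722.23 × 0.04 = $68.89
SDI: annual cap $183823.86 already reached (YTD $189411.11), so $0.00
Medicare: $1795.10 × 0.025 = $44.88
Paid family leave insurance: $1795.10 × 0.006 = $10.77
Life insurance premium: $58.02
Total deductions = $72.87 + $198.92 + $68.89 + $0.00 + $44.88 + $10.77 + $58.02 = $454.35
Net pay = $1795.10 − $454.35 = $1340.75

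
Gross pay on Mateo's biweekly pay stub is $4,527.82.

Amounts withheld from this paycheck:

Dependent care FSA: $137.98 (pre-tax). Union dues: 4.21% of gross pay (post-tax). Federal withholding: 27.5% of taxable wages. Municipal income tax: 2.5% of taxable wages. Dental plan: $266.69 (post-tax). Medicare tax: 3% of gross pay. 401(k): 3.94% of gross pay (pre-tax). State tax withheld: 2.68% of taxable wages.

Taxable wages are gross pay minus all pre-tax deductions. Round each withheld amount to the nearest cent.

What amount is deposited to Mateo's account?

$2,241.99

Dependent care FSA: $137.98
401(k): $4,527.82 × 0.0394 = $178.40
Pre-tax total = $137.98 + $178.40 = $316.38
Taxable wages = $4,527.82 − $316.38 = $4,211.44
State tax withheld: $4,211.44 × 0.0268 = $112.87
Federal withholding: $4,211.44 × 0.275 = $1,158.15
Municipal income tax: $4,211.44 × 0.025 = $105.29
Medicare tax: $4,527.82 × 0.03 = $135.83
Dental plan: $266.69
Union dues: $4,527.82 × 0.0421 = $190.62
Total deductions = $137.98 + $178.40 + $112.87 + $1,158.15 + $105.29 + $135.83 + $266.69 + $190.62 = $2,285.83
Net pay = $4,527.82 − $2,285.83 = $2,241.99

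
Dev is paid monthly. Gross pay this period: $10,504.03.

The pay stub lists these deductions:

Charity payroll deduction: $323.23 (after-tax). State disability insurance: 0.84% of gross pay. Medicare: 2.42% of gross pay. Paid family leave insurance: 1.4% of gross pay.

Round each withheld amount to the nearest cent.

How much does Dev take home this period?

$9,691.31

State disability insurance: $10,504.03 × 0.0084 = $88.23
Paid family leave insurance: $10,504.03 × 0.014 = $147.06
Medicare: $10,504.03 × 0.0242 = $254.20
Charity payroll deduction: $323.23
Total deductions = $88.23 + $147.06 + $254.20 + $323.23 = $812.72
Net pay = $10,504.03 − $812.72 = $9,691.31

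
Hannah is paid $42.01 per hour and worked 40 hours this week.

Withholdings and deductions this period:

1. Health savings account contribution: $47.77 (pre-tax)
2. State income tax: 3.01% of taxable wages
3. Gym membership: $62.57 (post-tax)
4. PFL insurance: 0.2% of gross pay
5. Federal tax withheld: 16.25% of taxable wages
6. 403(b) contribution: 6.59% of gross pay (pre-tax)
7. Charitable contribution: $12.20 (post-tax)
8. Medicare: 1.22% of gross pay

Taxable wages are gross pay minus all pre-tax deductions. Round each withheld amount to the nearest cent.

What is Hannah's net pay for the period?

$1,130.14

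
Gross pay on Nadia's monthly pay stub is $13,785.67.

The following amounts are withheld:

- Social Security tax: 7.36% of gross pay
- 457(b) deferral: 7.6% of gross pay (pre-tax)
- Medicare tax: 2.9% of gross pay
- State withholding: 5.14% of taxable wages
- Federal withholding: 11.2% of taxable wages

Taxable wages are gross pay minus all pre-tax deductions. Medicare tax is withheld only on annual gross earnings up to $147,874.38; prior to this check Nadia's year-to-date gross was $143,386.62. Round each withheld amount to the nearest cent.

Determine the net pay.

$9,511.80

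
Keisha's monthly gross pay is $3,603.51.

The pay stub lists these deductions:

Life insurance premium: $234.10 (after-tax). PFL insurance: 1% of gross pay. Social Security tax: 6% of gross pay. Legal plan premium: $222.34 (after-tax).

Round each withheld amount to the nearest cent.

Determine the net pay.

$2,894.82

PFL insurance: $3,603.51 × 0.01 = $36.04
Social Security tax: $3,603.51 × 0.06 = $216.21
Life insurance premium: $234.10
Legal plan premium: $222.34
Total deductions = $36.04 + $216.21 + $234.10 + $222.34 = $708.69
Net pay = $3,603.51 − $708.69 = $2,894.82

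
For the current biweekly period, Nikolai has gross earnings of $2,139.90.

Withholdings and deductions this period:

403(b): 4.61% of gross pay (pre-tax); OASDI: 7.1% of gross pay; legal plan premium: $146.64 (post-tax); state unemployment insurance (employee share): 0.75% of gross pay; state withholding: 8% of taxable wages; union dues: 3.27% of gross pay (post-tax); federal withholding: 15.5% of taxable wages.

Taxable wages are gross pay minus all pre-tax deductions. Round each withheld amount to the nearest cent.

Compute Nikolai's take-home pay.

$1,176.97

403(b): $2,139.90 × 0.0461 = $98.65
Taxable wages = $2,139.90 − $98.65 = $2,041.25
State withholding: $2,041.25 × 0.08 = $163.30
Federal withholding: $2,041.25 × 0.155 = $316.39
State unemployment insurance (employee share): $2,139.90 × 0.0075 = $16.05
OASDI: $2,139.90 × 0.071 = $151.93
Legal plan premium: $146.64
Union dues: $2,139.90 × 0.0327 = $69.97
Total deductions = $98.65 + $163.30 + $316.39 + $16.05 + $151.93 + $146.64 + $69.97 = $962.93
Net pay = $2,139.90 − $962.93 = $1,176.97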